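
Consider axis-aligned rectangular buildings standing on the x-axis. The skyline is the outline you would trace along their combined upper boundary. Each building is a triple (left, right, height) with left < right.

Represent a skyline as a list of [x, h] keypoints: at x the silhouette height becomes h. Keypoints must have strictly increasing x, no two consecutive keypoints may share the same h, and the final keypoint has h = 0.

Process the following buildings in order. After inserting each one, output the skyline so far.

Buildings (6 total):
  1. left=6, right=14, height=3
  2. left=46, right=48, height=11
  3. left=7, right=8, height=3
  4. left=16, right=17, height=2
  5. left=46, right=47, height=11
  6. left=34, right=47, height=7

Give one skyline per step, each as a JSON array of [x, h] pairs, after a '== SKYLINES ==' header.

== SKYLINES ==
[[6,3],[14,0]]
[[6,3],[14,0],[46,11],[48,0]]
[[6,3],[14,0],[46,11],[48,0]]
[[6,3],[14,0],[16,2],[17,0],[46,11],[48,0]]
[[6,3],[14,0],[16,2],[17,0],[46,11],[48,0]]
[[6,3],[14,0],[16,2],[17,0],[34,7],[46,11],[48,0]]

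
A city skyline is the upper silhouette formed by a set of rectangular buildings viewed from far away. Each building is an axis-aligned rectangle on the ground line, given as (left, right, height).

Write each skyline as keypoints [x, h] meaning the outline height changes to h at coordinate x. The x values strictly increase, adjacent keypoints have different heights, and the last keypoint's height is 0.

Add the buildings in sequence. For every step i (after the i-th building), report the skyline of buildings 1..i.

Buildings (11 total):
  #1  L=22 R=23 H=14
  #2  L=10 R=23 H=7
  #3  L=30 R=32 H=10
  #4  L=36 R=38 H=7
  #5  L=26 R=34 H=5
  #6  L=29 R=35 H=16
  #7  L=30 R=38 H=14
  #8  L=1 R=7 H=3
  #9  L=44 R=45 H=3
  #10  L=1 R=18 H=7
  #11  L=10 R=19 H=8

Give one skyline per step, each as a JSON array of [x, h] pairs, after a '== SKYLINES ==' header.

== SKYLINES ==
[[22,14],[23,0]]
[[10,7],[22,14],[23,0]]
[[10,7],[22,14],[23,0],[30,10],[32,0]]
[[10,7],[22,14],[23,0],[30,10],[32,0],[36,7],[38,0]]
[[10,7],[22,14],[23,0],[26,5],[30,10],[32,5],[34,0],[36,7],[38,0]]
[[10,7],[22,14],[23,0],[26,5],[29,16],[35,0],[36,7],[38,0]]
[[10,7],[22,14],[23,0],[26,5],[29,16],[35,14],[38,0]]
[[1,3],[7,0],[10,7],[22,14],[23,0],[26,5],[29,16],[35,14],[38,0]]
[[1,3],[7,0],[10,7],[22,14],[23,0],[26,5],[29,16],[35,14],[38,0],[44,3],[45,0]]
[[1,7],[22,14],[23,0],[26,5],[29,16],[35,14],[38,0],[44,3],[45,0]]
[[1,7],[10,8],[19,7],[22,14],[23,0],[26,5],[29,16],[35,14],[38,0],[44,3],[45,0]]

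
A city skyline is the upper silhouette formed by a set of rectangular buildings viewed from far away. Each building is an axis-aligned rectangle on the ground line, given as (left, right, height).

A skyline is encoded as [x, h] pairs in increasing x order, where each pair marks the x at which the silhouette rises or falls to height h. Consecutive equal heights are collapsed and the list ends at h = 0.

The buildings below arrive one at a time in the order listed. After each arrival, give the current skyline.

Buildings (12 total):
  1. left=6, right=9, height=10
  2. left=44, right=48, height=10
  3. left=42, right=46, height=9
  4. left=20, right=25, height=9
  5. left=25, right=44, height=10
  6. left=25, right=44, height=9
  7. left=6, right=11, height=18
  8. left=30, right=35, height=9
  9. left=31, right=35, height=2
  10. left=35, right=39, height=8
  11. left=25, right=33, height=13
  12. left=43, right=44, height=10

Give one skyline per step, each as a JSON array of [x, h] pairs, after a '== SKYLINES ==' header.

== SKYLINES ==
[[6,10],[9,0]]
[[6,10],[9,0],[44,10],[48,0]]
[[6,10],[9,0],[42,9],[44,10],[48,0]]
[[6,10],[9,0],[20,9],[25,0],[42,9],[44,10],[48,0]]
[[6,10],[9,0],[20,9],[25,10],[48,0]]
[[6,10],[9,0],[20,9],[25,10],[48,0]]
[[6,18],[11,0],[20,9],[25,10],[48,0]]
[[6,18],[11,0],[20,9],[25,10],[48,0]]
[[6,18],[11,0],[20,9],[25,10],[48,0]]
[[6,18],[11,0],[20,9],[25,10],[48,0]]
[[6,18],[11,0],[20,9],[25,13],[33,10],[48,0]]
[[6,18],[11,0],[20,9],[25,13],[33,10],[48,0]]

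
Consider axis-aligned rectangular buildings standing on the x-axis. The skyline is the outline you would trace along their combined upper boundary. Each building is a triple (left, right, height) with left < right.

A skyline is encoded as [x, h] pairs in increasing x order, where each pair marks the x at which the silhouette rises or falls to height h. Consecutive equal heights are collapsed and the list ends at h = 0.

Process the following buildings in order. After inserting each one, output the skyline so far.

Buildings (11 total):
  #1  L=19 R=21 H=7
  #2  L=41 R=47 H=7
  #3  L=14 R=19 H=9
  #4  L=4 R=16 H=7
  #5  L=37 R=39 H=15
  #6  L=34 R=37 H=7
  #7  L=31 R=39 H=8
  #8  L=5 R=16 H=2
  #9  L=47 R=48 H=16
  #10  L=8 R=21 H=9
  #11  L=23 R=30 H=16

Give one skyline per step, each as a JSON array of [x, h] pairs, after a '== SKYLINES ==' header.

== SKYLINES ==
[[19,7],[21,0]]
[[19,7],[21,0],[41,7],[47,0]]
[[14,9],[19,7],[21,0],[41,7],[47,0]]
[[4,7],[14,9],[19,7],[21,0],[41,7],[47,0]]
[[4,7],[14,9],[19,7],[21,0],[37,15],[39,0],[41,7],[47,0]]
[[4,7],[14,9],[19,7],[21,0],[34,7],[37,15],[39,0],[41,7],[47,0]]
[[4,7],[14,9],[19,7],[21,0],[31,8],[37,15],[39,0],[41,7],[47,0]]
[[4,7],[14,9],[19,7],[21,0],[31,8],[37,15],[39,0],[41,7],[47,0]]
[[4,7],[14,9],[19,7],[21,0],[31,8],[37,15],[39,0],[41,7],[47,16],[48,0]]
[[4,7],[8,9],[21,0],[31,8],[37,15],[39,0],[41,7],[47,16],[48,0]]
[[4,7],[8,9],[21,0],[23,16],[30,0],[31,8],[37,15],[39,0],[41,7],[47,16],[48,0]]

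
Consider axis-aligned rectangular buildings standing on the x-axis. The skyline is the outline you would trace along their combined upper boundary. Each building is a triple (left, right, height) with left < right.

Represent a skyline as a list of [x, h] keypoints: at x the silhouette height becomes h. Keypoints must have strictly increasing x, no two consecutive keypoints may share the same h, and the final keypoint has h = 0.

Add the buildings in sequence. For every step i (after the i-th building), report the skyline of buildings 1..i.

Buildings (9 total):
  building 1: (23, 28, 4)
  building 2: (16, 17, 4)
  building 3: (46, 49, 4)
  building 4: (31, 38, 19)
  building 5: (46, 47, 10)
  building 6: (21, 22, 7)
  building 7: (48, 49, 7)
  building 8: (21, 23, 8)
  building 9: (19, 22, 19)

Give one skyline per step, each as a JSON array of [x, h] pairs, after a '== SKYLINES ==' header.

== SKYLINES ==
[[23,4],[28,0]]
[[16,4],[17,0],[23,4],[28,0]]
[[16,4],[17,0],[23,4],[28,0],[46,4],[49,0]]
[[16,4],[17,0],[23,4],[28,0],[31,19],[38,0],[46,4],[49,0]]
[[16,4],[17,0],[23,4],[28,0],[31,19],[38,0],[46,10],[47,4],[49,0]]
[[16,4],[17,0],[21,7],[22,0],[23,4],[28,0],[31,19],[38,0],[46,10],[47,4],[49,0]]
[[16,4],[17,0],[21,7],[22,0],[23,4],[28,0],[31,19],[38,0],[46,10],[47,4],[48,7],[49,0]]
[[16,4],[17,0],[21,8],[23,4],[28,0],[31,19],[38,0],[46,10],[47,4],[48,7],[49,0]]
[[16,4],[17,0],[19,19],[22,8],[23,4],[28,0],[31,19],[38,0],[46,10],[47,4],[48,7],[49,0]]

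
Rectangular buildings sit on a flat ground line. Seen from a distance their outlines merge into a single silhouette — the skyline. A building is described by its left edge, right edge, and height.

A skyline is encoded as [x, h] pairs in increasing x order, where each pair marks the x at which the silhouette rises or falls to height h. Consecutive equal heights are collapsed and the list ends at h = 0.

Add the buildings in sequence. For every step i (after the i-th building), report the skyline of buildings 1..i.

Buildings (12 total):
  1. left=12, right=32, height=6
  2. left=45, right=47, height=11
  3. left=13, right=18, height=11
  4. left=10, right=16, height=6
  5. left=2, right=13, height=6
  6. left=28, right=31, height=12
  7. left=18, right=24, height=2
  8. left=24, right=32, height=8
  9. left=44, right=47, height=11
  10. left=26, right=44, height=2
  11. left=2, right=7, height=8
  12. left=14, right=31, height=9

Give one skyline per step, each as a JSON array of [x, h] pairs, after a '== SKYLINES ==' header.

== SKYLINES ==
[[12,6],[32,0]]
[[12,6],[32,0],[45,11],[47,0]]
[[12,6],[13,11],[18,6],[32,0],[45,11],[47,0]]
[[10,6],[13,11],[18,6],[32,0],[45,11],[47,0]]
[[2,6],[13,11],[18,6],[32,0],[45,11],[47,0]]
[[2,6],[13,11],[18,6],[28,12],[31,6],[32,0],[45,11],[47,0]]
[[2,6],[13,11],[18,6],[28,12],[31,6],[32,0],[45,11],[47,0]]
[[2,6],[13,11],[18,6],[24,8],[28,12],[31,8],[32,0],[45,11],[47,0]]
[[2,6],[13,11],[18,6],[24,8],[28,12],[31,8],[32,0],[44,11],[47,0]]
[[2,6],[13,11],[18,6],[24,8],[28,12],[31,8],[32,2],[44,11],[47,0]]
[[2,8],[7,6],[13,11],[18,6],[24,8],[28,12],[31,8],[32,2],[44,11],[47,0]]
[[2,8],[7,6],[13,11],[18,9],[28,12],[31,8],[32,2],[44,11],[47,0]]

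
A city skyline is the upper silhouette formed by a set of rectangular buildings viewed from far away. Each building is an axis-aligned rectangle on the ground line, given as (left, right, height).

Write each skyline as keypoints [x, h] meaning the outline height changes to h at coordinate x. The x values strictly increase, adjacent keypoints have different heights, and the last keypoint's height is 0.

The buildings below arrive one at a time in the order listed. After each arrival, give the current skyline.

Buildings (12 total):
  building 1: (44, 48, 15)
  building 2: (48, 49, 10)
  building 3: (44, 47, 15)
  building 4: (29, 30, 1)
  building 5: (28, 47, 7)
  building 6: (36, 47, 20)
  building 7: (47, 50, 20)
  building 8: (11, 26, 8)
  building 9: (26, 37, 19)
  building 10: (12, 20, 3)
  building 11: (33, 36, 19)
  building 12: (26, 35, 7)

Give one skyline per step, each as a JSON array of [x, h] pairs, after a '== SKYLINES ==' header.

== SKYLINES ==
[[44,15],[48,0]]
[[44,15],[48,10],[49,0]]
[[44,15],[48,10],[49,0]]
[[29,1],[30,0],[44,15],[48,10],[49,0]]
[[28,7],[44,15],[48,10],[49,0]]
[[28,7],[36,20],[47,15],[48,10],[49,0]]
[[28,7],[36,20],[50,0]]
[[11,8],[26,0],[28,7],[36,20],[50,0]]
[[11,8],[26,19],[36,20],[50,0]]
[[11,8],[26,19],[36,20],[50,0]]
[[11,8],[26,19],[36,20],[50,0]]
[[11,8],[26,19],[36,20],[50,0]]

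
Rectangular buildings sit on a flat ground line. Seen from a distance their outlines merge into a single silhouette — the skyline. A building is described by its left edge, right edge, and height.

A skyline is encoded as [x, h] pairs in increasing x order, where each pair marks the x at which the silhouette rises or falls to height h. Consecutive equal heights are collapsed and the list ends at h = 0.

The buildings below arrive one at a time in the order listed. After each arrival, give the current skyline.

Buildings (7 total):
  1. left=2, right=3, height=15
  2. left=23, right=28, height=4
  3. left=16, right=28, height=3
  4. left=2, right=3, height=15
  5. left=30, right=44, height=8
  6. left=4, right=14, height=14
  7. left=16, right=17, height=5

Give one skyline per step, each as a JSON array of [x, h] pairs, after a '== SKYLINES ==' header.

== SKYLINES ==
[[2,15],[3,0]]
[[2,15],[3,0],[23,4],[28,0]]
[[2,15],[3,0],[16,3],[23,4],[28,0]]
[[2,15],[3,0],[16,3],[23,4],[28,0]]
[[2,15],[3,0],[16,3],[23,4],[28,0],[30,8],[44,0]]
[[2,15],[3,0],[4,14],[14,0],[16,3],[23,4],[28,0],[30,8],[44,0]]
[[2,15],[3,0],[4,14],[14,0],[16,5],[17,3],[23,4],[28,0],[30,8],[44,0]]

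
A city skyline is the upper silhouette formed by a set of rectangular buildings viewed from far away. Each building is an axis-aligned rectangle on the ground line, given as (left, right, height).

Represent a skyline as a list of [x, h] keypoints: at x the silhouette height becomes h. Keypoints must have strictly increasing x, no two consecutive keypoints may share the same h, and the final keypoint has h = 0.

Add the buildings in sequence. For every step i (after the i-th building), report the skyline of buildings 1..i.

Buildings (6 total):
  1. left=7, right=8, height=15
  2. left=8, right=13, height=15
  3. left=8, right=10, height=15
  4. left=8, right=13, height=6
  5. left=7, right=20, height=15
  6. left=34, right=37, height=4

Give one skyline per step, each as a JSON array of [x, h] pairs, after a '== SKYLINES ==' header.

== SKYLINES ==
[[7,15],[8,0]]
[[7,15],[13,0]]
[[7,15],[13,0]]
[[7,15],[13,0]]
[[7,15],[20,0]]
[[7,15],[20,0],[34,4],[37,0]]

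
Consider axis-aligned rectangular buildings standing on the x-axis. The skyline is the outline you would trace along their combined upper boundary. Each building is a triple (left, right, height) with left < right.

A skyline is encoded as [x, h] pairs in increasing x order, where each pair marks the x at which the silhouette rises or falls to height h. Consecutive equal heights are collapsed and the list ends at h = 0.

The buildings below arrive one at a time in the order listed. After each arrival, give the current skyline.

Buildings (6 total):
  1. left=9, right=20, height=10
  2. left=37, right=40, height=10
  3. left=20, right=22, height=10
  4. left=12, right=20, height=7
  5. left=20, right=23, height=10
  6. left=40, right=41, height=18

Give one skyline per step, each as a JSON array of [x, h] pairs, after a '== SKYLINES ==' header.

== SKYLINES ==
[[9,10],[20,0]]
[[9,10],[20,0],[37,10],[40,0]]
[[9,10],[22,0],[37,10],[40,0]]
[[9,10],[22,0],[37,10],[40,0]]
[[9,10],[23,0],[37,10],[40,0]]
[[9,10],[23,0],[37,10],[40,18],[41,0]]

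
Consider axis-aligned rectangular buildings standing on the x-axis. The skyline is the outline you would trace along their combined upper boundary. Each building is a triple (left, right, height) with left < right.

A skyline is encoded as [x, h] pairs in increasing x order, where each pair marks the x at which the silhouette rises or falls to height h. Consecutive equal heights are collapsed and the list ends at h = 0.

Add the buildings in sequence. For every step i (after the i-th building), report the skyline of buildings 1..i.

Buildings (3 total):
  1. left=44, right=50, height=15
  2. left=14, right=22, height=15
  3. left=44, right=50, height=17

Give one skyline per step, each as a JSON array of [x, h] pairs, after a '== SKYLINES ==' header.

== SKYLINES ==
[[44,15],[50,0]]
[[14,15],[22,0],[44,15],[50,0]]
[[14,15],[22,0],[44,17],[50,0]]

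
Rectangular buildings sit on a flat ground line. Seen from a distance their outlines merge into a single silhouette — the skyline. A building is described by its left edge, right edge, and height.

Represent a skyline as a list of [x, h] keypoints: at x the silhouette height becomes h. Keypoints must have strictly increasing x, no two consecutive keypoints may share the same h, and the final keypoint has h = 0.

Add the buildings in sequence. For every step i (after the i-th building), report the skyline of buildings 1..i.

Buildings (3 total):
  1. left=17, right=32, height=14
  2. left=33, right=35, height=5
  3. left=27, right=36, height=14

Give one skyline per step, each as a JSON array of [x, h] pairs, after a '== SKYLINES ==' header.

== SKYLINES ==
[[17,14],[32,0]]
[[17,14],[32,0],[33,5],[35,0]]
[[17,14],[36,0]]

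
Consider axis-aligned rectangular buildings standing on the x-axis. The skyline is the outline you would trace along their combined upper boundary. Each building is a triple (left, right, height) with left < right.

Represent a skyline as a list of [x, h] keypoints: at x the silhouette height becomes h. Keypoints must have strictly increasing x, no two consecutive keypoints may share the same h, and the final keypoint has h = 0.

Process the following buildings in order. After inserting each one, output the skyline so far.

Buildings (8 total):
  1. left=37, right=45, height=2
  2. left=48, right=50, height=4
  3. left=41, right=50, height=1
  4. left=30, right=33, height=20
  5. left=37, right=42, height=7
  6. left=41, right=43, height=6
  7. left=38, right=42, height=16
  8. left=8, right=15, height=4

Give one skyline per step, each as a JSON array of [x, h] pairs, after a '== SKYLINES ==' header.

== SKYLINES ==
[[37,2],[45,0]]
[[37,2],[45,0],[48,4],[50,0]]
[[37,2],[45,1],[48,4],[50,0]]
[[30,20],[33,0],[37,2],[45,1],[48,4],[50,0]]
[[30,20],[33,0],[37,7],[42,2],[45,1],[48,4],[50,0]]
[[30,20],[33,0],[37,7],[42,6],[43,2],[45,1],[48,4],[50,0]]
[[30,20],[33,0],[37,7],[38,16],[42,6],[43,2],[45,1],[48,4],[50,0]]
[[8,4],[15,0],[30,20],[33,0],[37,7],[38,16],[42,6],[43,2],[45,1],[48,4],[50,0]]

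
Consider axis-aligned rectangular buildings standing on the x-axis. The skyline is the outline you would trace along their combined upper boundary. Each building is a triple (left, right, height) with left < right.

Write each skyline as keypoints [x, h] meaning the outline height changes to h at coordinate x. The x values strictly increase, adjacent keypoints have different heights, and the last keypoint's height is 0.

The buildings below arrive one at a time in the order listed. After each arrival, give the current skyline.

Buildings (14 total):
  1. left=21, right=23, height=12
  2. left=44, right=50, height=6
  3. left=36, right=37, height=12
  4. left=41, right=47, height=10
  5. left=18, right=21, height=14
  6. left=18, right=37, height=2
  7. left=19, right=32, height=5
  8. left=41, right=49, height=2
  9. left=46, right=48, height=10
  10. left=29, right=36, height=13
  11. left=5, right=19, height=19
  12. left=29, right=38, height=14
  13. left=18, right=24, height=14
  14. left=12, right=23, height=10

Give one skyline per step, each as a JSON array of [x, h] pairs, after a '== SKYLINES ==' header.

== SKYLINES ==
[[21,12],[23,0]]
[[21,12],[23,0],[44,6],[50,0]]
[[21,12],[23,0],[36,12],[37,0],[44,6],[50,0]]
[[21,12],[23,0],[36,12],[37,0],[41,10],[47,6],[50,0]]
[[18,14],[21,12],[23,0],[36,12],[37,0],[41,10],[47,6],[50,0]]
[[18,14],[21,12],[23,2],[36,12],[37,0],[41,10],[47,6],[50,0]]
[[18,14],[21,12],[23,5],[32,2],[36,12],[37,0],[41,10],[47,6],[50,0]]
[[18,14],[21,12],[23,5],[32,2],[36,12],[37,0],[41,10],[47,6],[50,0]]
[[18,14],[21,12],[23,5],[32,2],[36,12],[37,0],[41,10],[48,6],[50,0]]
[[18,14],[21,12],[23,5],[29,13],[36,12],[37,0],[41,10],[48,6],[50,0]]
[[5,19],[19,14],[21,12],[23,5],[29,13],[36,12],[37,0],[41,10],[48,6],[50,0]]
[[5,19],[19,14],[21,12],[23,5],[29,14],[38,0],[41,10],[48,6],[50,0]]
[[5,19],[19,14],[24,5],[29,14],[38,0],[41,10],[48,6],[50,0]]
[[5,19],[19,14],[24,5],[29,14],[38,0],[41,10],[48,6],[50,0]]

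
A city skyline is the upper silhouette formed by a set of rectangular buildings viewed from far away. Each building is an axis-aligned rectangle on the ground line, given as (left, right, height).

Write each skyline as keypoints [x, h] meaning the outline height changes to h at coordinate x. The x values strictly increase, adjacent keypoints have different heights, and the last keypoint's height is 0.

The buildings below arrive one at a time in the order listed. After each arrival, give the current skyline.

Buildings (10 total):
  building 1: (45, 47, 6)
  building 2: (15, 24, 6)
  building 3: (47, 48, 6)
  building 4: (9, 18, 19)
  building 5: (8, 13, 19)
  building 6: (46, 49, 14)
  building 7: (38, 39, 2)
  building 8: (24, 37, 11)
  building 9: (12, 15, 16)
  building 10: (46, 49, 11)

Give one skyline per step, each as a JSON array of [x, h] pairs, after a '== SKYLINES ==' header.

== SKYLINES ==
[[45,6],[47,0]]
[[15,6],[24,0],[45,6],[47,0]]
[[15,6],[24,0],[45,6],[48,0]]
[[9,19],[18,6],[24,0],[45,6],[48,0]]
[[8,19],[18,6],[24,0],[45,6],[48,0]]
[[8,19],[18,6],[24,0],[45,6],[46,14],[49,0]]
[[8,19],[18,6],[24,0],[38,2],[39,0],[45,6],[46,14],[49,0]]
[[8,19],[18,6],[24,11],[37,0],[38,2],[39,0],[45,6],[46,14],[49,0]]
[[8,19],[18,6],[24,11],[37,0],[38,2],[39,0],[45,6],[46,14],[49,0]]
[[8,19],[18,6],[24,11],[37,0],[38,2],[39,0],[45,6],[46,14],[49,0]]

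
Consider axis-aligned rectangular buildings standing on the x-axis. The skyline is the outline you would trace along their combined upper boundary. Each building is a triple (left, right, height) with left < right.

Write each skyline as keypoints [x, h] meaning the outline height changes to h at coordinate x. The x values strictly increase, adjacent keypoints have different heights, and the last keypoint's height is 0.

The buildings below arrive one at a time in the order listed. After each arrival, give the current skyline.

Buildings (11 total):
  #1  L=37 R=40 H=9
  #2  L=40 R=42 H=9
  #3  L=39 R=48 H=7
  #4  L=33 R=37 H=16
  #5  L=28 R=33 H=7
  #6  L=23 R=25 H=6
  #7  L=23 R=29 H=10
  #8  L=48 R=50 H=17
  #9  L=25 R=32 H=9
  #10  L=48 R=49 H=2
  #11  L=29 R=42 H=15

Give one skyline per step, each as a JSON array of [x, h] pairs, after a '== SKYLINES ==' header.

== SKYLINES ==
[[37,9],[40,0]]
[[37,9],[42,0]]
[[37,9],[42,7],[48,0]]
[[33,16],[37,9],[42,7],[48,0]]
[[28,7],[33,16],[37,9],[42,7],[48,0]]
[[23,6],[25,0],[28,7],[33,16],[37,9],[42,7],[48,0]]
[[23,10],[29,7],[33,16],[37,9],[42,7],[48,0]]
[[23,10],[29,7],[33,16],[37,9],[42,7],[48,17],[50,0]]
[[23,10],[29,9],[32,7],[33,16],[37,9],[42,7],[48,17],[50,0]]
[[23,10],[29,9],[32,7],[33,16],[37,9],[42,7],[48,17],[50,0]]
[[23,10],[29,15],[33,16],[37,15],[42,7],[48,17],[50,0]]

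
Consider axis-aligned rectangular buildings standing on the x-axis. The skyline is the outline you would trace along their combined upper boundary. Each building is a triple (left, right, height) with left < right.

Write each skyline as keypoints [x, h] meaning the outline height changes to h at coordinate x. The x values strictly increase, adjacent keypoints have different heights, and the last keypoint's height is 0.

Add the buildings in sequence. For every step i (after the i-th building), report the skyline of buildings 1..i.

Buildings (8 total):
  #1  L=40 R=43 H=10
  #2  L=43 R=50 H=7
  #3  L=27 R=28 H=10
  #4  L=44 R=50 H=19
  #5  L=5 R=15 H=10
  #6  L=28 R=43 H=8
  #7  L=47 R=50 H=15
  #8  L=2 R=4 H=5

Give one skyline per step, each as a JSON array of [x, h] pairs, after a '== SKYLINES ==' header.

== SKYLINES ==
[[40,10],[43,0]]
[[40,10],[43,7],[50,0]]
[[27,10],[28,0],[40,10],[43,7],[50,0]]
[[27,10],[28,0],[40,10],[43,7],[44,19],[50,0]]
[[5,10],[15,0],[27,10],[28,0],[40,10],[43,7],[44,19],[50,0]]
[[5,10],[15,0],[27,10],[28,8],[40,10],[43,7],[44,19],[50,0]]
[[5,10],[15,0],[27,10],[28,8],[40,10],[43,7],[44,19],[50,0]]
[[2,5],[4,0],[5,10],[15,0],[27,10],[28,8],[40,10],[43,7],[44,19],[50,0]]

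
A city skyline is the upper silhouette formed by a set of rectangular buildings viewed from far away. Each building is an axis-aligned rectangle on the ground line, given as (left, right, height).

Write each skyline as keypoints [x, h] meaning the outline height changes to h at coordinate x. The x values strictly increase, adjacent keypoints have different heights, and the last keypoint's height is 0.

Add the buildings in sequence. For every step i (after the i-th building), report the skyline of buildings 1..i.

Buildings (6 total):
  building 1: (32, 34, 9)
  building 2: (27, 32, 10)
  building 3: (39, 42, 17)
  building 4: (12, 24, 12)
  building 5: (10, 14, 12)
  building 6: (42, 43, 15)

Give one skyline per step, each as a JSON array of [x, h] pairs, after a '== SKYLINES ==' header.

== SKYLINES ==
[[32,9],[34,0]]
[[27,10],[32,9],[34,0]]
[[27,10],[32,9],[34,0],[39,17],[42,0]]
[[12,12],[24,0],[27,10],[32,9],[34,0],[39,17],[42,0]]
[[10,12],[24,0],[27,10],[32,9],[34,0],[39,17],[42,0]]
[[10,12],[24,0],[27,10],[32,9],[34,0],[39,17],[42,15],[43,0]]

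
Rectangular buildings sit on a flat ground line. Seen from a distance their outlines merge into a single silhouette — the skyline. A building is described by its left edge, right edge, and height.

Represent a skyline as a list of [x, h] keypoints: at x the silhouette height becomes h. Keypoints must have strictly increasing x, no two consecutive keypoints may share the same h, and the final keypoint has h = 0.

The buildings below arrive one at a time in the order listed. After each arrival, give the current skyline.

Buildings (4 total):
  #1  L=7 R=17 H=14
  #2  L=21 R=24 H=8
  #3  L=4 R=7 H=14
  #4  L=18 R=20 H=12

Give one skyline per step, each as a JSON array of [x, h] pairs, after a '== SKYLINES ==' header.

== SKYLINES ==
[[7,14],[17,0]]
[[7,14],[17,0],[21,8],[24,0]]
[[4,14],[17,0],[21,8],[24,0]]
[[4,14],[17,0],[18,12],[20,0],[21,8],[24,0]]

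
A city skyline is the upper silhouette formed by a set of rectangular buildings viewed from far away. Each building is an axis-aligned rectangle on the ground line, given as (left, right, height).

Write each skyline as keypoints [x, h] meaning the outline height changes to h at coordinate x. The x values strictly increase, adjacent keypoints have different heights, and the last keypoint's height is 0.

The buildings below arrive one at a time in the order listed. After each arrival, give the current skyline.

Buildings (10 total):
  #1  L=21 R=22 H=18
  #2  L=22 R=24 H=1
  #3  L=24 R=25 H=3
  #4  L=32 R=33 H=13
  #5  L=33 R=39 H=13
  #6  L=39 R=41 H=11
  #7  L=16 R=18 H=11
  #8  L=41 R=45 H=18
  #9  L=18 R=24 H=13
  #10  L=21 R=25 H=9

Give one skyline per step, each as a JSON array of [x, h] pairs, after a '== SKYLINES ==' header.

== SKYLINES ==
[[21,18],[22,0]]
[[21,18],[22,1],[24,0]]
[[21,18],[22,1],[24,3],[25,0]]
[[21,18],[22,1],[24,3],[25,0],[32,13],[33,0]]
[[21,18],[22,1],[24,3],[25,0],[32,13],[39,0]]
[[21,18],[22,1],[24,3],[25,0],[32,13],[39,11],[41,0]]
[[16,11],[18,0],[21,18],[22,1],[24,3],[25,0],[32,13],[39,11],[41,0]]
[[16,11],[18,0],[21,18],[22,1],[24,3],[25,0],[32,13],[39,11],[41,18],[45,0]]
[[16,11],[18,13],[21,18],[22,13],[24,3],[25,0],[32,13],[39,11],[41,18],[45,0]]
[[16,11],[18,13],[21,18],[22,13],[24,9],[25,0],[32,13],[39,11],[41,18],[45,0]]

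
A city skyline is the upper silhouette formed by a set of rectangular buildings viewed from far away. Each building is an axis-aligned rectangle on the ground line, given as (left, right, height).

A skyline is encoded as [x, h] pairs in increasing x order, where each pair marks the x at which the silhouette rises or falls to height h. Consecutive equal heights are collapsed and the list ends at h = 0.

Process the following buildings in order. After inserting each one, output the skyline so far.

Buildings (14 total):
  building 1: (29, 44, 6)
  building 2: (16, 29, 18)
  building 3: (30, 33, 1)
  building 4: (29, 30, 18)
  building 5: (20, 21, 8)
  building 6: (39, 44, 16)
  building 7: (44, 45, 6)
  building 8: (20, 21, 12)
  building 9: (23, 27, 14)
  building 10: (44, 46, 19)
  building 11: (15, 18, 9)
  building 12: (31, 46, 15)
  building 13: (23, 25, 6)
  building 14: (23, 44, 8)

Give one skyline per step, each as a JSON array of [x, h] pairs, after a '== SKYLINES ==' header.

== SKYLINES ==
[[29,6],[44,0]]
[[16,18],[29,6],[44,0]]
[[16,18],[29,6],[44,0]]
[[16,18],[30,6],[44,0]]
[[16,18],[30,6],[44,0]]
[[16,18],[30,6],[39,16],[44,0]]
[[16,18],[30,6],[39,16],[44,6],[45,0]]
[[16,18],[30,6],[39,16],[44,6],[45,0]]
[[16,18],[30,6],[39,16],[44,6],[45,0]]
[[16,18],[30,6],[39,16],[44,19],[46,0]]
[[15,9],[16,18],[30,6],[39,16],[44,19],[46,0]]
[[15,9],[16,18],[30,6],[31,15],[39,16],[44,19],[46,0]]
[[15,9],[16,18],[30,6],[31,15],[39,16],[44,19],[46,0]]
[[15,9],[16,18],[30,8],[31,15],[39,16],[44,19],[46,0]]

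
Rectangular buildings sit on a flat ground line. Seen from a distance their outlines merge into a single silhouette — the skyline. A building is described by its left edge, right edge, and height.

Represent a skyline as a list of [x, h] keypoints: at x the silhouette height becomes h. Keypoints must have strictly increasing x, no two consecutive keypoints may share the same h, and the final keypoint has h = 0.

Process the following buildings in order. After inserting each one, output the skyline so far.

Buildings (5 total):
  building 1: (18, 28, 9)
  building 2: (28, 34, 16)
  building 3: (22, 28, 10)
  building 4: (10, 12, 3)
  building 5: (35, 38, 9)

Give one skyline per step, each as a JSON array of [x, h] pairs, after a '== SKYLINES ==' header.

== SKYLINES ==
[[18,9],[28,0]]
[[18,9],[28,16],[34,0]]
[[18,9],[22,10],[28,16],[34,0]]
[[10,3],[12,0],[18,9],[22,10],[28,16],[34,0]]
[[10,3],[12,0],[18,9],[22,10],[28,16],[34,0],[35,9],[38,0]]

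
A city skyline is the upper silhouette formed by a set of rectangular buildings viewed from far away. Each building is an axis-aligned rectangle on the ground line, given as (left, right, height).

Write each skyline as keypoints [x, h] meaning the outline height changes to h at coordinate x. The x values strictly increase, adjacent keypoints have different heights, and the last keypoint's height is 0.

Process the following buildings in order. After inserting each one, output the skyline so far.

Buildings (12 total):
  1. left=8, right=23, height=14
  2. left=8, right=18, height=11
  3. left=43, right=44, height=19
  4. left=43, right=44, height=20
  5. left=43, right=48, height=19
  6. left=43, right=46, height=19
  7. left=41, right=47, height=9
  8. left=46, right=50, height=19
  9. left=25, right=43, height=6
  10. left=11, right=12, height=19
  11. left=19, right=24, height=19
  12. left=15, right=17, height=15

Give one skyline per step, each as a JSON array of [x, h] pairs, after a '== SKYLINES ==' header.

== SKYLINES ==
[[8,14],[23,0]]
[[8,14],[23,0]]
[[8,14],[23,0],[43,19],[44,0]]
[[8,14],[23,0],[43,20],[44,0]]
[[8,14],[23,0],[43,20],[44,19],[48,0]]
[[8,14],[23,0],[43,20],[44,19],[48,0]]
[[8,14],[23,0],[41,9],[43,20],[44,19],[48,0]]
[[8,14],[23,0],[41,9],[43,20],[44,19],[50,0]]
[[8,14],[23,0],[25,6],[41,9],[43,20],[44,19],[50,0]]
[[8,14],[11,19],[12,14],[23,0],[25,6],[41,9],[43,20],[44,19],[50,0]]
[[8,14],[11,19],[12,14],[19,19],[24,0],[25,6],[41,9],[43,20],[44,19],[50,0]]
[[8,14],[11,19],[12,14],[15,15],[17,14],[19,19],[24,0],[25,6],[41,9],[43,20],[44,19],[50,0]]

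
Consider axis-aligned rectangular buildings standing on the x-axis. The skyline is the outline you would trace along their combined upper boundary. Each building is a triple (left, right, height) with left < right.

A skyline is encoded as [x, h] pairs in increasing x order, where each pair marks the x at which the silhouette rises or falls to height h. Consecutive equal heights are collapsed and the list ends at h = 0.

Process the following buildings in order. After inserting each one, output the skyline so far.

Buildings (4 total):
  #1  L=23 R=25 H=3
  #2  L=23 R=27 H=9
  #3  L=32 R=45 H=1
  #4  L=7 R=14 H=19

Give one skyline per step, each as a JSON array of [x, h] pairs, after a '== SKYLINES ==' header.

== SKYLINES ==
[[23,3],[25,0]]
[[23,9],[27,0]]
[[23,9],[27,0],[32,1],[45,0]]
[[7,19],[14,0],[23,9],[27,0],[32,1],[45,0]]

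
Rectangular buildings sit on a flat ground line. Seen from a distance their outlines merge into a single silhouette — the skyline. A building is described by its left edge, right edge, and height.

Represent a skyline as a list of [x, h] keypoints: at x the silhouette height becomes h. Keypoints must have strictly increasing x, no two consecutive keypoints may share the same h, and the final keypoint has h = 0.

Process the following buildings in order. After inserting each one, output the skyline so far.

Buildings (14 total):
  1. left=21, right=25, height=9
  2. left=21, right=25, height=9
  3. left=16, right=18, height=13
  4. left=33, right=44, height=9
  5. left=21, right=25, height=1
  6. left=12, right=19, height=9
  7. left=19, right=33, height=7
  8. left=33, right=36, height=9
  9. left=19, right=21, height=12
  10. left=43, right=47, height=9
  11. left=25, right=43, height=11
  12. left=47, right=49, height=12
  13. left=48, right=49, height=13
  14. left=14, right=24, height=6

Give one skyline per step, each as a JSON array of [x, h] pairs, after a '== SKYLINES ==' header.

== SKYLINES ==
[[21,9],[25,0]]
[[21,9],[25,0]]
[[16,13],[18,0],[21,9],[25,0]]
[[16,13],[18,0],[21,9],[25,0],[33,9],[44,0]]
[[16,13],[18,0],[21,9],[25,0],[33,9],[44,0]]
[[12,9],[16,13],[18,9],[19,0],[21,9],[25,0],[33,9],[44,0]]
[[12,9],[16,13],[18,9],[19,7],[21,9],[25,7],[33,9],[44,0]]
[[12,9],[16,13],[18,9],[19,7],[21,9],[25,7],[33,9],[44,0]]
[[12,9],[16,13],[18,9],[19,12],[21,9],[25,7],[33,9],[44,0]]
[[12,9],[16,13],[18,9],[19,12],[21,9],[25,7],[33,9],[47,0]]
[[12,9],[16,13],[18,9],[19,12],[21,9],[25,11],[43,9],[47,0]]
[[12,9],[16,13],[18,9],[19,12],[21,9],[25,11],[43,9],[47,12],[49,0]]
[[12,9],[16,13],[18,9],[19,12],[21,9],[25,11],[43,9],[47,12],[48,13],[49,0]]
[[12,9],[16,13],[18,9],[19,12],[21,9],[25,11],[43,9],[47,12],[48,13],[49,0]]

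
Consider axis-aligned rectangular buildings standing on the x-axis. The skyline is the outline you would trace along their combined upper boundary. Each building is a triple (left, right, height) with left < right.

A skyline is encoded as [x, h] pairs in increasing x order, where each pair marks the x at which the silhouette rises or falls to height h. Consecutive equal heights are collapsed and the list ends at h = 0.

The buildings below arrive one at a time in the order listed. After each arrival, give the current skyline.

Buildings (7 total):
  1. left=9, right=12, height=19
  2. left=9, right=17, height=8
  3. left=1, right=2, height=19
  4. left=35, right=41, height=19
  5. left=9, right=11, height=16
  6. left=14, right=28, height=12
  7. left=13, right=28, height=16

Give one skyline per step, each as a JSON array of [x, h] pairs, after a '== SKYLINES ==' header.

== SKYLINES ==
[[9,19],[12,0]]
[[9,19],[12,8],[17,0]]
[[1,19],[2,0],[9,19],[12,8],[17,0]]
[[1,19],[2,0],[9,19],[12,8],[17,0],[35,19],[41,0]]
[[1,19],[2,0],[9,19],[12,8],[17,0],[35,19],[41,0]]
[[1,19],[2,0],[9,19],[12,8],[14,12],[28,0],[35,19],[41,0]]
[[1,19],[2,0],[9,19],[12,8],[13,16],[28,0],[35,19],[41,0]]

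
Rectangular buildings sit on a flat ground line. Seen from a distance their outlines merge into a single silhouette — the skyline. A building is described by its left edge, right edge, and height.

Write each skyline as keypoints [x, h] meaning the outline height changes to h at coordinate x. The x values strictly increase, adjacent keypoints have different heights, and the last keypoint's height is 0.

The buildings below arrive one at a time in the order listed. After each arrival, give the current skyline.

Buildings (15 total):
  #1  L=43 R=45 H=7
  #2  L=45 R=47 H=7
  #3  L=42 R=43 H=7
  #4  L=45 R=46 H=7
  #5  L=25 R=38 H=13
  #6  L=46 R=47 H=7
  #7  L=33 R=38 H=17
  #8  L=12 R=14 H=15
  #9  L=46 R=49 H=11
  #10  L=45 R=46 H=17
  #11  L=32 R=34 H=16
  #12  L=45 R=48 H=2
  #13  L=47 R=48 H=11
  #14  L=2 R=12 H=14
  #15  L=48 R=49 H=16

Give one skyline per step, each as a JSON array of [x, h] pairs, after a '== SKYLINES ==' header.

== SKYLINES ==
[[43,7],[45,0]]
[[43,7],[47,0]]
[[42,7],[47,0]]
[[42,7],[47,0]]
[[25,13],[38,0],[42,7],[47,0]]
[[25,13],[38,0],[42,7],[47,0]]
[[25,13],[33,17],[38,0],[42,7],[47,0]]
[[12,15],[14,0],[25,13],[33,17],[38,0],[42,7],[47,0]]
[[12,15],[14,0],[25,13],[33,17],[38,0],[42,7],[46,11],[49,0]]
[[12,15],[14,0],[25,13],[33,17],[38,0],[42,7],[45,17],[46,11],[49,0]]
[[12,15],[14,0],[25,13],[32,16],[33,17],[38,0],[42,7],[45,17],[46,11],[49,0]]
[[12,15],[14,0],[25,13],[32,16],[33,17],[38,0],[42,7],[45,17],[46,11],[49,0]]
[[12,15],[14,0],[25,13],[32,16],[33,17],[38,0],[42,7],[45,17],[46,11],[49,0]]
[[2,14],[12,15],[14,0],[25,13],[32,16],[33,17],[38,0],[42,7],[45,17],[46,11],[49,0]]
[[2,14],[12,15],[14,0],[25,13],[32,16],[33,17],[38,0],[42,7],[45,17],[46,11],[48,16],[49,0]]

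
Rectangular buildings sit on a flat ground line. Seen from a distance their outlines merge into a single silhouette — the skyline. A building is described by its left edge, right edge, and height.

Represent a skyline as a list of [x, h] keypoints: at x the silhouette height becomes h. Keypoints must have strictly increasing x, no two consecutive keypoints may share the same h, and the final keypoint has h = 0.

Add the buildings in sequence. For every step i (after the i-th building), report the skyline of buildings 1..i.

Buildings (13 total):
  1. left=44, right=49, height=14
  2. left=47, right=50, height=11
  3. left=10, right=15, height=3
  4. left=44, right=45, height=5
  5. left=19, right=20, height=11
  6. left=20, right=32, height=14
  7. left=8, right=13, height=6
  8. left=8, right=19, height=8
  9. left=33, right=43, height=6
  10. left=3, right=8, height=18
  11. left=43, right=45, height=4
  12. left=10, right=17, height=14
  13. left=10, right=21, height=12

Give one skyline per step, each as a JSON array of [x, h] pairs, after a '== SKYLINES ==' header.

== SKYLINES ==
[[44,14],[49,0]]
[[44,14],[49,11],[50,0]]
[[10,3],[15,0],[44,14],[49,11],[50,0]]
[[10,3],[15,0],[44,14],[49,11],[50,0]]
[[10,3],[15,0],[19,11],[20,0],[44,14],[49,11],[50,0]]
[[10,3],[15,0],[19,11],[20,14],[32,0],[44,14],[49,11],[50,0]]
[[8,6],[13,3],[15,0],[19,11],[20,14],[32,0],[44,14],[49,11],[50,0]]
[[8,8],[19,11],[20,14],[32,0],[44,14],[49,11],[50,0]]
[[8,8],[19,11],[20,14],[32,0],[33,6],[43,0],[44,14],[49,11],[50,0]]
[[3,18],[8,8],[19,11],[20,14],[32,0],[33,6],[43,0],[44,14],[49,11],[50,0]]
[[3,18],[8,8],[19,11],[20,14],[32,0],[33,6],[43,4],[44,14],[49,11],[50,0]]
[[3,18],[8,8],[10,14],[17,8],[19,11],[20,14],[32,0],[33,6],[43,4],[44,14],[49,11],[50,0]]
[[3,18],[8,8],[10,14],[17,12],[20,14],[32,0],[33,6],[43,4],[44,14],[49,11],[50,0]]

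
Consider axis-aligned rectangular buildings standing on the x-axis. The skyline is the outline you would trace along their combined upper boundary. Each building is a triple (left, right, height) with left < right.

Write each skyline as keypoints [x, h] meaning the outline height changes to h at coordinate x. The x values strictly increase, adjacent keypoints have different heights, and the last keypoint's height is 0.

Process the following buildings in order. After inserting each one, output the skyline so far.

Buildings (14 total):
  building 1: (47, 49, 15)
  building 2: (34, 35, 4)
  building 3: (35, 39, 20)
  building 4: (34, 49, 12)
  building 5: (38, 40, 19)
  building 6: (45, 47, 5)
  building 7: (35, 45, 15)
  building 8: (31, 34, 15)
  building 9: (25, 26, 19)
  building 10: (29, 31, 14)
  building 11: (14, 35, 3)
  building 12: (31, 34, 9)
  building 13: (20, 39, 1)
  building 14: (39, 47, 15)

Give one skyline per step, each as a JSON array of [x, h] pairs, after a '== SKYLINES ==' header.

== SKYLINES ==
[[47,15],[49,0]]
[[34,4],[35,0],[47,15],[49,0]]
[[34,4],[35,20],[39,0],[47,15],[49,0]]
[[34,12],[35,20],[39,12],[47,15],[49,0]]
[[34,12],[35,20],[39,19],[40,12],[47,15],[49,0]]
[[34,12],[35,20],[39,19],[40,12],[47,15],[49,0]]
[[34,12],[35,20],[39,19],[40,15],[45,12],[47,15],[49,0]]
[[31,15],[34,12],[35,20],[39,19],[40,15],[45,12],[47,15],[49,0]]
[[25,19],[26,0],[31,15],[34,12],[35,20],[39,19],[40,15],[45,12],[47,15],[49,0]]
[[25,19],[26,0],[29,14],[31,15],[34,12],[35,20],[39,19],[40,15],[45,12],[47,15],[49,0]]
[[14,3],[25,19],[26,3],[29,14],[31,15],[34,12],[35,20],[39,19],[40,15],[45,12],[47,15],[49,0]]
[[14,3],[25,19],[26,3],[29,14],[31,15],[34,12],[35,20],[39,19],[40,15],[45,12],[47,15],[49,0]]
[[14,3],[25,19],[26,3],[29,14],[31,15],[34,12],[35,20],[39,19],[40,15],[45,12],[47,15],[49,0]]
[[14,3],[25,19],[26,3],[29,14],[31,15],[34,12],[35,20],[39,19],[40,15],[49,0]]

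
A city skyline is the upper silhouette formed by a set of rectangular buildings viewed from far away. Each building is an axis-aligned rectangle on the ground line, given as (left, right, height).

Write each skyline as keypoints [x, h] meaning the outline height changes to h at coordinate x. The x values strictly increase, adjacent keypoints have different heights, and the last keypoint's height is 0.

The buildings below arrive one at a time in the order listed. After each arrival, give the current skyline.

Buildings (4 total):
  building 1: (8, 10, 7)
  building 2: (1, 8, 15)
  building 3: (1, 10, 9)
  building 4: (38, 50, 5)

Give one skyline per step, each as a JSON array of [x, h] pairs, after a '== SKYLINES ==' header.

== SKYLINES ==
[[8,7],[10,0]]
[[1,15],[8,7],[10,0]]
[[1,15],[8,9],[10,0]]
[[1,15],[8,9],[10,0],[38,5],[50,0]]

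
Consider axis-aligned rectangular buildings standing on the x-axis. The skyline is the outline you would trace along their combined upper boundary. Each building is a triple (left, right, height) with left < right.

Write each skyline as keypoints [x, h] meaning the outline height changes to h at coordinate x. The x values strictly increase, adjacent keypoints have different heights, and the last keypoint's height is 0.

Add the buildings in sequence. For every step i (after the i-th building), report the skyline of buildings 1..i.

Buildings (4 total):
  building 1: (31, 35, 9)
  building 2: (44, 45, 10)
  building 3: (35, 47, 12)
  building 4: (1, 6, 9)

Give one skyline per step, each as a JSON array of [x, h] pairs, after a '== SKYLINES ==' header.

== SKYLINES ==
[[31,9],[35,0]]
[[31,9],[35,0],[44,10],[45,0]]
[[31,9],[35,12],[47,0]]
[[1,9],[6,0],[31,9],[35,12],[47,0]]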